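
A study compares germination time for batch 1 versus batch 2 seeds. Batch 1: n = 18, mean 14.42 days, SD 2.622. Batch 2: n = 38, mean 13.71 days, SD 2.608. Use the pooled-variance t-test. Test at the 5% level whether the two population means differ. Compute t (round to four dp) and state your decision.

t = 0.9498; fail to reject H0

Let group 1 = batch 1, group 2 = batch 2. H0: μ_1 = μ_2; H1: μ_1 ≠ μ_2 (two-sample pooled-variance t-test, two-sided).
s_p² = [(18−1)·2.622² + (38−1)·2.608²]/(18+38−2) = 6.82471
t = (14.42 − 13.71)/√[6.82471·(1/18 + 1/38)] = 0.9498
df = n₁ + n₂ − 2 = 54
Two-sided p-value ≈ 0.3464
Since p ≈ 0.3464 > α = 0.05, fail to reject H0; the data do not provide sufficient evidence against H0.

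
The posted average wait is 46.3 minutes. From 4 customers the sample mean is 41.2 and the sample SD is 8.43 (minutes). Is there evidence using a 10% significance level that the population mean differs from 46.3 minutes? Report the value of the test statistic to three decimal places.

H0: μ = 46.3; H1: μ ≠ 46.3 (one-sample t-test, two-sided).
t = (x̄ − μ₀)/(s/√n) = (41.2 − 46.3)/(8.43/√4) = -1.210
df = n − 1 = 3
Two-sided p-value ≈ 0.313
Since p ≈ 0.313 > α = 0.1, fail to reject H0; the data do not provide sufficient evidence against H0.

-1.210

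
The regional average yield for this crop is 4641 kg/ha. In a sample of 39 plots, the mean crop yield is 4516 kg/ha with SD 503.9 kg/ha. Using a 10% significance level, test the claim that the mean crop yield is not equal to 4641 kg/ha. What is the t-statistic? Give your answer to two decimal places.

H0: μ = 4641; H1: μ ≠ 4641 (one-sample t-test, two-sided).
t = (x̄ − μ₀)/(s/√n) = (4516 − 4641)/(503.9/√39) = -1.55
df = n − 1 = 38
Two-sided p-value ≈ 0.130
Since p ≈ 0.130 > α = 0.1, fail to reject H0; the data do not provide sufficient evidence against H0.

-1.55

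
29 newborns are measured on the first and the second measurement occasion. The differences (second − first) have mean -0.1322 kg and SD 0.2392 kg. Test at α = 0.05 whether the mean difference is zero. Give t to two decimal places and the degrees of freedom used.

t = -2.98, df = 28

H0: μ_d = 0; H1: μ_d ≠ 0 (paired t-test on the differences, two-sided).
t = d̄/(s_d/√n) = -0.1322/(0.2392/√29) = -2.98
df = n − 1 = 28
Two-sided p-value ≈ 0.006
Since p ≈ 0.006 < α = 0.05, reject H0; the data support H1.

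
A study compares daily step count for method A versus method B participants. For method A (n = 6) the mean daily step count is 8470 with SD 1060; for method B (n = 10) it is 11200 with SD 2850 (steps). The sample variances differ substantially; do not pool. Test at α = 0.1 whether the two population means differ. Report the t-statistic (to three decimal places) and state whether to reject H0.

Let group 1 = method A, group 2 = method B. H0: μ_1 = μ_2; H1: μ_1 ≠ μ_2 (Welch's two-sample t-test, two-sided).
t = (x̄_1 − x̄_2)/√(s_1²/n_1 + s_2²/n_2) = (8470 − 11200)/√(1060²/6 + 2850²/10) = -2.731
Welch–Satterthwaite df ≈ 12.44
Two-sided p-value ≈ 0.0177
Since p ≈ 0.0177 < α = 0.1, reject H0; the evidence is statistically significant.

t = -2.731; reject H0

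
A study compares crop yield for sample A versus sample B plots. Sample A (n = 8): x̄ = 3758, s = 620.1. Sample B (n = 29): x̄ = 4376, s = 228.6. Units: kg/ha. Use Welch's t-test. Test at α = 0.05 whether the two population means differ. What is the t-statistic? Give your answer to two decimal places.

-2.77

Let group 1 = sample A, group 2 = sample B. H0: μ_1 = μ_2; H1: μ_1 ≠ μ_2 (Welch's two-sample t-test, two-sided).
t = (x̄_1 − x̄_2)/√(s_1²/n_1 + s_2²/n_2) = (3758 − 4376)/√(620.1²/8 + 228.6²/29) = -2.77
Welch–Satterthwaite df ≈ 7.53
Two-sided p-value ≈ 0.0259
Since p ≈ 0.0259 < α = 0.05, reject H0; the data support H1.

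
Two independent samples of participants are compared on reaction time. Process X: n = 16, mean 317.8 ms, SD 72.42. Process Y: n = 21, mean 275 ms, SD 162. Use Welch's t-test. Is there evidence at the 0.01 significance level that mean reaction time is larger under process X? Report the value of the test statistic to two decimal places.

Let group 1 = process X, group 2 = process Y. H0: μ_1 = μ_2; H1: μ_1 > μ_2 (Welch's two-sample t-test, right-tailed).
t = (x̄_1 − x̄_2)/√(s_1²/n_1 + s_2²/n_2) = (317.8 − 275)/√(72.42²/16 + 162²/21) = 1.08
Welch–Satterthwaite df ≈ 29.19
p-value = P(T ≥ 1.08) ≈ 0.1450
Since p ≈ 0.1450 > α = 0.01, fail to reject H0; the data do not provide sufficient evidence against H0.

1.08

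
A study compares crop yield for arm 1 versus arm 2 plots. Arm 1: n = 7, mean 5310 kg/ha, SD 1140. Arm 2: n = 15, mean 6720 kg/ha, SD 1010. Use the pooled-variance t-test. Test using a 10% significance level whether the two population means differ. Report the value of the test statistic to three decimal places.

-2.932

Let group 1 = arm 1, group 2 = arm 2. H0: μ_1 = μ_2; H1: μ_1 ≠ μ_2 (two-sample pooled-variance t-test, two-sided).
s_p² = [(7−1)·1140² + (15−1)·1010²]/(7+15−2) = 1103950
t = (5310 − 6720)/√[1103950·(1/7 + 1/15)] = -2.932
df = n₁ + n₂ − 2 = 20
Two-sided p-value ≈ 0.0082
Since p ≈ 0.0082 < α = 0.1, reject H0; the evidence is statistically significant.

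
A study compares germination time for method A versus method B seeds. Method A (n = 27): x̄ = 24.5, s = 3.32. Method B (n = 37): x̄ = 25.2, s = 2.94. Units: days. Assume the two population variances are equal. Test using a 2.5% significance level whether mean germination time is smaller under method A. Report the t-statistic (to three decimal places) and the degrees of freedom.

t = -0.891, df = 62

Let group 1 = method A, group 2 = method B. H0: μ_1 = μ_2; H1: μ_1 < μ_2 (two-sample pooled-variance t-test, left-tailed).
s_p² = [(27−1)·3.32² + (37−1)·2.94²]/(27+37−2) = 9.64116
t = (24.5 − 25.2)/√[9.64116·(1/27 + 1/37)] = -0.891
df = n₁ + n₂ − 2 = 62
p-value = P(T ≤ -0.891) ≈ 0.1883
Since p ≈ 0.1883 > α = 0.025, fail to reject H0; the data do not provide sufficient evidence against H0.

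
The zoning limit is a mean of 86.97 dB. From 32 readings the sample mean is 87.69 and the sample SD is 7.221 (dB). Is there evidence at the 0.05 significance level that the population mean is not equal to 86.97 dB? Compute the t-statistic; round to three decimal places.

0.564

H0: μ = 86.97; H1: μ ≠ 86.97 (one-sample t-test, two-sided).
t = (x̄ − μ₀)/(s/√n) = (87.69 − 86.97)/(7.221/√32) = 0.564
df = n − 1 = 31
Two-sided p-value ≈ 0.577
Since p ≈ 0.577 > α = 0.05, fail to reject H0; the data do not provide sufficient evidence against H0.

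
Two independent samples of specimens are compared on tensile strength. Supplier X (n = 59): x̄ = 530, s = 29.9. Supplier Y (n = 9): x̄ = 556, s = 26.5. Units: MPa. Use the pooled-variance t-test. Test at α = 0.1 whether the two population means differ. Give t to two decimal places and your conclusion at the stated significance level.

Let group 1 = supplier X, group 2 = supplier Y. H0: μ_1 = μ_2; H1: μ_1 ≠ μ_2 (two-sample pooled-variance t-test, two-sided).
s_p² = [(59−1)·29.9² + (9−1)·26.5²]/(59+9−2) = 870.766
t = (530 − 556)/√[870.766·(1/59 + 1/9)] = -2.46
df = n₁ + n₂ − 2 = 66
Two-sided p-value ≈ 0.0164
Since p ≈ 0.0164 < α = 0.1, reject H0; the data support H1.

t = -2.46; reject H0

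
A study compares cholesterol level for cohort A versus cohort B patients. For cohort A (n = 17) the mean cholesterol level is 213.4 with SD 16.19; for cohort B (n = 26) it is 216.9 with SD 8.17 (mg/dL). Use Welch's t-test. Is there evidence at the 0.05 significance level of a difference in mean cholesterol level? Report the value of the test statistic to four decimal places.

-0.8253

Let group 1 = cohort A, group 2 = cohort B. H0: μ_1 = μ_2; H1: μ_1 ≠ μ_2 (Welch's two-sample t-test, two-sided).
t = (x̄_1 − x̄_2)/√(s_1²/n_1 + s_2²/n_2) = (213.4 − 216.9)/√(16.19²/17 + 8.17²/26) = -0.8253
Welch–Satterthwaite df ≈ 21.39
Two-sided p-value ≈ 0.4183
Since p ≈ 0.4183 > α = 0.05, fail to reject H0; the evidence is not statistically significant.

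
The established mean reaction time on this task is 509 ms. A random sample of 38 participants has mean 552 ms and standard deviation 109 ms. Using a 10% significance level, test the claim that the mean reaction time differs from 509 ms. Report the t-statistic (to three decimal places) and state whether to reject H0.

H0: μ = 509; H1: μ ≠ 509 (one-sample t-test, two-sided).
t = (x̄ − μ₀)/(s/√n) = (552 − 509)/(109/√38) = 2.432
df = n − 1 = 37
Two-sided p-value ≈ 0.0200
Since p ≈ 0.0200 < α = 0.1, reject H0; the data support H1.

t = 2.432; reject H0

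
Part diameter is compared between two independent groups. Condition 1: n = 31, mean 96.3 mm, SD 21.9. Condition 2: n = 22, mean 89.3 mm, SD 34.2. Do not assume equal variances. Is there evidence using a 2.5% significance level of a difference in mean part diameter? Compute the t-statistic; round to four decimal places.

0.8449

Let group 1 = condition 1, group 2 = condition 2. H0: μ_1 = μ_2; H1: μ_1 ≠ μ_2 (Welch's two-sample t-test, two-sided).
t = (x̄_1 − x̄_2)/√(s_1²/n_1 + s_2²/n_2) = (96.3 − 89.3)/√(21.9²/31 + 34.2²/22) = 0.8449
Welch–Satterthwaite df ≈ 33.04
Two-sided p-value ≈ 0.404
Since p ≈ 0.404 > α = 0.025, fail to reject H0; the evidence is not statistically significant.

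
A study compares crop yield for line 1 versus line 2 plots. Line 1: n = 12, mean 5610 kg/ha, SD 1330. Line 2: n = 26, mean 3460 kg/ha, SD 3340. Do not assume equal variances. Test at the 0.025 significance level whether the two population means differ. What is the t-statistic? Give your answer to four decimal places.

2.8317

Let group 1 = line 1, group 2 = line 2. H0: μ_1 = μ_2; H1: μ_1 ≠ μ_2 (Welch's two-sample t-test, two-sided).
t = (x̄_1 − x̄_2)/√(s_1²/n_1 + s_2²/n_2) = (5610 − 3460)/√(1330²/12 + 3340²/26) = 2.8317
Welch–Satterthwaite df ≈ 35.58
Two-sided p-value ≈ 0.008
Since p ≈ 0.008 < α = 0.025, reject H0; the evidence is statistically significant.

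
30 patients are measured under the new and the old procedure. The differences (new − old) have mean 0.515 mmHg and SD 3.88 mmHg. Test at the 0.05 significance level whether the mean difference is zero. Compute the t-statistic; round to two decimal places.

H0: μ_d = 0; H1: μ_d ≠ 0 (paired t-test on the differences, two-sided).
t = d̄/(s_d/√n) = 0.515/(3.88/√30) = 0.73
df = n − 1 = 29
Two-sided p-value ≈ 0.473
Since p ≈ 0.473 > α = 0.05, fail to reject H0; the data do not provide sufficient evidence against H0.

0.73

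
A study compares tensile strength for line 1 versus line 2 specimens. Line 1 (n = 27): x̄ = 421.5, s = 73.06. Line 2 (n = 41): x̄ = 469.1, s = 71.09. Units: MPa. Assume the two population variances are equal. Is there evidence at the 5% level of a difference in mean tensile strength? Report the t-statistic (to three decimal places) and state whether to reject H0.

Let group 1 = line 1, group 2 = line 2. H0: μ_1 = μ_2; H1: μ_1 ≠ μ_2 (two-sample pooled-variance t-test, two-sided).
s_p² = [(27−1)·73.06² + (41−1)·71.09²]/(27+41−2) = 5165.66
t = (421.5 − 469.1)/√[5165.66·(1/27 + 1/41)] = -2.672
df = n₁ + n₂ − 2 = 66
Two-sided p-value ≈ 0.009
Since p ≈ 0.009 < α = 0.05, reject H0; the evidence is statistically significant.

t = -2.672; reject H0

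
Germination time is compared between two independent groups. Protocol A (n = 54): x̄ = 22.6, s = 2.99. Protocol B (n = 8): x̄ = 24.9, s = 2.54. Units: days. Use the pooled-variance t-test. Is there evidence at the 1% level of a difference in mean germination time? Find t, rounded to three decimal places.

-2.064

Let group 1 = protocol A, group 2 = protocol B. H0: μ_1 = μ_2; H1: μ_1 ≠ μ_2 (two-sample pooled-variance t-test, two-sided).
s_p² = [(54−1)·2.99² + (8−1)·2.54²]/(54+8−2) = 8.64978
t = (22.6 − 24.9)/√[8.64978·(1/54 + 1/8)] = -2.064
df = n₁ + n₂ − 2 = 60
Two-sided p-value ≈ 0.0433
Since p ≈ 0.0433 > α = 0.01, fail to reject H0; the evidence is not statistically significant.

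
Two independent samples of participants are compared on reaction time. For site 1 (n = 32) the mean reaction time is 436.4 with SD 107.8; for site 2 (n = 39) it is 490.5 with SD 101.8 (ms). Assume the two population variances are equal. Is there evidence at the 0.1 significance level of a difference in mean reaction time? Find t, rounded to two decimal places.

Let group 1 = site 1, group 2 = site 2. H0: μ_1 = μ_2; H1: μ_1 ≠ μ_2 (two-sample pooled-variance t-test, two-sided).
s_p² = [(32−1)·107.8² + (39−1)·101.8²]/(32+39−2) = 10928.2
t = (436.4 − 490.5)/√[10928.2·(1/32 + 1/39)] = -2.17
df = n₁ + n₂ − 2 = 69
Two-sided p-value ≈ 0.033
Since p ≈ 0.033 < α = 0.1, reject H0; the data support H1.

-2.17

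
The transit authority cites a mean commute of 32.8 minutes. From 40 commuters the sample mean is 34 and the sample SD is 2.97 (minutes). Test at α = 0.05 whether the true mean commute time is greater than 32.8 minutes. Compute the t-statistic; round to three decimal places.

2.555

H0: μ = 32.8; H1: μ > 32.8 (one-sample t-test, right-tailed).
t = (x̄ − μ₀)/(s/√n) = (34 − 32.8)/(2.97/√40) = 2.555
df = n − 1 = 39
p-value = P(T ≥ 2.555) ≈ 0.0073
Since p ≈ 0.0073 < α = 0.05, reject H0; the data support H1.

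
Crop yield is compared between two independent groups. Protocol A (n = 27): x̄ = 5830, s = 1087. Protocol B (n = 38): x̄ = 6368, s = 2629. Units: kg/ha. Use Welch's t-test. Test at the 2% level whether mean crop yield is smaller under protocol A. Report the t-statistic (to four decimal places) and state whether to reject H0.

Let group 1 = protocol A, group 2 = protocol B. H0: μ_1 = μ_2; H1: μ_1 < μ_2 (Welch's two-sample t-test, left-tailed).
t = (x̄_1 − x̄_2)/√(s_1²/n_1 + s_2²/n_2) = (5830 − 6368)/√(1087²/27 + 2629²/38) = -1.1326
Welch–Satterthwaite df ≈ 52.61
p-value = P(T ≤ -1.1326) ≈ 0.131
Since p ≈ 0.131 > α = 0.02, fail to reject H0; the evidence is not statistically significant.

t = -1.1326; fail to reject H0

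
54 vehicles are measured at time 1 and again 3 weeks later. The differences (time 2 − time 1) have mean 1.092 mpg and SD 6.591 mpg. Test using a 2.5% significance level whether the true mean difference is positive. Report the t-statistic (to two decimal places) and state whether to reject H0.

t = 1.22; fail to reject H0

H0: μ_d = 0; H1: μ_d > 0 (paired t-test on the differences, right-tailed).
t = d̄/(s_d/√n) = 1.092/(6.591/√54) = 1.22
df = n − 1 = 53
p-value = P(T ≥ 1.22) ≈ 0.1144
Since p ≈ 0.1144 > α = 0.025, fail to reject H0; the data do not provide sufficient evidence against H0.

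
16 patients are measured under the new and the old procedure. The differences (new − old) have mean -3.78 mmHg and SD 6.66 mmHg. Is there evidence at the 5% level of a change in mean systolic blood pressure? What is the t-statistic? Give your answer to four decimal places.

H0: μ_d = 0; H1: μ_d ≠ 0 (paired t-test on the differences, two-sided).
t = d̄/(s_d/√n) = -3.78/(6.66/√16) = -2.2703
df = n − 1 = 15
Two-sided p-value ≈ 0.038
Since p ≈ 0.038 < α = 0.05, reject H0; the data support H1.

-2.2703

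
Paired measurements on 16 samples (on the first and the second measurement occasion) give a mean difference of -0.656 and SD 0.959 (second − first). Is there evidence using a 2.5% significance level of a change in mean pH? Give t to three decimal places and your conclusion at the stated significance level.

t = -2.736; reject H0

H0: μ_d = 0; H1: μ_d ≠ 0 (paired t-test on the differences, two-sided).
t = d̄/(s_d/√n) = -0.656/(0.959/√16) = -2.736
df = n − 1 = 15
Two-sided p-value ≈ 0.0153
Since p ≈ 0.0153 < α = 0.025, reject H0; the data support H1.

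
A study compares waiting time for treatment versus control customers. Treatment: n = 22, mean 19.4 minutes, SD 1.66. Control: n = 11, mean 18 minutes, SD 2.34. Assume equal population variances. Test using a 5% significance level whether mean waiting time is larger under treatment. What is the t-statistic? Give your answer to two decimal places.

1.99

Let group 1 = treatment, group 2 = control. H0: μ_1 = μ_2; H1: μ_1 > μ_2 (two-sample pooled-variance t-test, right-tailed).
s_p² = [(22−1)·1.66² + (11−1)·2.34²]/(22+11−2) = 3.63302
t = (19.4 − 18)/√[3.63302·(1/22 + 1/11)] = 1.99
df = n₁ + n₂ − 2 = 31
p-value = P(T ≥ 1.99) ≈ 0.028
Since p ≈ 0.028 < α = 0.05, reject H0; the data support H1.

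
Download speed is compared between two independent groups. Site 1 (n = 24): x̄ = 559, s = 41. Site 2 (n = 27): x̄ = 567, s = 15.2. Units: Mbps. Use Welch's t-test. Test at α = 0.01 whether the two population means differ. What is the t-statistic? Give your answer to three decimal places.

-0.902

Let group 1 = site 1, group 2 = site 2. H0: μ_1 = μ_2; H1: μ_1 ≠ μ_2 (Welch's two-sample t-test, two-sided).
t = (x̄_1 − x̄_2)/√(s_1²/n_1 + s_2²/n_2) = (559 − 567)/√(41²/24 + 15.2²/27) = -0.902
Welch–Satterthwaite df ≈ 28.59
Two-sided p-value ≈ 0.374
Since p ≈ 0.374 > α = 0.01, fail to reject H0; the evidence is not statistically significant.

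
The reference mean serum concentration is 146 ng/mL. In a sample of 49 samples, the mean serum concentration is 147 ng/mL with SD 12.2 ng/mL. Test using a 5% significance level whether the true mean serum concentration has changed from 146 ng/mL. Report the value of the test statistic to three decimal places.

0.574

H0: μ = 146; H1: μ ≠ 146 (one-sample t-test, two-sided).
t = (x̄ − μ₀)/(s/√n) = (147 − 146)/(12.2/√49) = 0.574
df = n − 1 = 48
Two-sided p-value ≈ 0.5688
Since p ≈ 0.5688 > α = 0.05, fail to reject H0; the data do not provide sufficient evidence against H0.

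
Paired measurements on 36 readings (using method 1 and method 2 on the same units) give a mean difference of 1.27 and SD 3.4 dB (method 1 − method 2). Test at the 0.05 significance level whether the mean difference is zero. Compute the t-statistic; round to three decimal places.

H0: μ_d = 0; H1: μ_d ≠ 0 (paired t-test on the differences, two-sided).
t = d̄/(s_d/√n) = 1.27/(3.4/√36) = 2.241
df = n − 1 = 35
Two-sided p-value ≈ 0.0315
Since p ≈ 0.0315 < α = 0.05, reject H0; the evidence is statistically significant.

2.241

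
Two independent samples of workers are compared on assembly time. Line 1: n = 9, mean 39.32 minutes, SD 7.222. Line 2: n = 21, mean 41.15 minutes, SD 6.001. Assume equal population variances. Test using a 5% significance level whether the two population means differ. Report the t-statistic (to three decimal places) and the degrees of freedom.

Let group 1 = line 1, group 2 = line 2. H0: μ_1 = μ_2; H1: μ_1 ≠ μ_2 (two-sample pooled-variance t-test, two-sided).
s_p² = [(9−1)·7.222² + (21−1)·6.001²]/(9+21−2) = 40.6249
t = (39.32 − 41.15)/√[40.6249·(1/9 + 1/21)] = -0.721
df = n₁ + n₂ − 2 = 28
Two-sided p-value ≈ 0.4771
Since p ≈ 0.4771 > α = 0.05, fail to reject H0; the evidence is not statistically significant.

t = -0.721, df = 28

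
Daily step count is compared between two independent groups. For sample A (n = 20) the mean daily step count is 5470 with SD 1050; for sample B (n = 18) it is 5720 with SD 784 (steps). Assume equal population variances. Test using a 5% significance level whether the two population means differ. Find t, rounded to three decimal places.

-0.824

Let group 1 = sample A, group 2 = sample B. H0: μ_1 = μ_2; H1: μ_1 ≠ μ_2 (two-sample pooled-variance t-test, two-sided).
s_p² = [(20−1)·1050² + (18−1)·784²]/(20+18−2) = 872129
t = (5470 − 5720)/√[872129·(1/20 + 1/18)] = -0.824
df = n₁ + n₂ − 2 = 36
Two-sided p-value ≈ 0.4154
Since p ≈ 0.4154 > α = 0.05, fail to reject H0; the data do not provide sufficient evidence against H0.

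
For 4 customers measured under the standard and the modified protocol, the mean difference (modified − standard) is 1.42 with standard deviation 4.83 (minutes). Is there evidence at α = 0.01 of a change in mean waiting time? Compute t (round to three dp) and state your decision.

t = 0.588; fail to reject H0

H0: μ_d = 0; H1: μ_d ≠ 0 (paired t-test on the differences, two-sided).
t = d̄/(s_d/√n) = 1.42/(4.83/√4) = 0.588
df = n − 1 = 3
Two-sided p-value ≈ 0.5979
Since p ≈ 0.5979 > α = 0.01, fail to reject H0; the evidence is not statistically significant.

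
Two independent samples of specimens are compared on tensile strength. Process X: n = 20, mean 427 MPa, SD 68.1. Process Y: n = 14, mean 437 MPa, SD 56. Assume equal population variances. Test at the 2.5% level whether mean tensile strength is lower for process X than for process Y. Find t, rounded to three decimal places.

Let group 1 = process X, group 2 = process Y. H0: μ_1 = μ_2; H1: μ_1 < μ_2 (two-sample pooled-variance t-test, left-tailed).
s_p² = [(20−1)·68.1² + (14−1)·56²]/(20+14−2) = 4027.58
t = (427 − 437)/√[4027.58·(1/20 + 1/14)] = -0.452
df = n₁ + n₂ − 2 = 32
p-value = P(T ≤ -0.452) ≈ 0.3271
Since p ≈ 0.3271 > α = 0.025, fail to reject H0; the evidence is not statistically significant.

-0.452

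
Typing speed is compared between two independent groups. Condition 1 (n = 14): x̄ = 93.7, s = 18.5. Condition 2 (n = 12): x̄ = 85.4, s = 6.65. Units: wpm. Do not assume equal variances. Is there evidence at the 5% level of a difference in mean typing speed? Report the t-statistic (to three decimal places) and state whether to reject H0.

t = 1.565; fail to reject H0

Let group 1 = condition 1, group 2 = condition 2. H0: μ_1 = μ_2; H1: μ_1 ≠ μ_2 (Welch's two-sample t-test, two-sided).
t = (x̄_1 − x̄_2)/√(s_1²/n_1 + s_2²/n_2) = (93.7 − 85.4)/√(18.5²/14 + 6.65²/12) = 1.565
Welch–Satterthwaite df ≈ 16.76
Two-sided p-value ≈ 0.1363
Since p ≈ 0.1363 > α = 0.05, fail to reject H0; the evidence is not statistically significant.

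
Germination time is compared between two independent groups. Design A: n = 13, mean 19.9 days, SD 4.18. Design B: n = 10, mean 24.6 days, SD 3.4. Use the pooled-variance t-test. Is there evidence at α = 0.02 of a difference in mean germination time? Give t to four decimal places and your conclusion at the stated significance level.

t = -2.8910; reject H0

Let group 1 = design A, group 2 = design B. H0: μ_1 = μ_2; H1: μ_1 ≠ μ_2 (two-sample pooled-variance t-test, two-sided).
s_p² = [(13−1)·4.18² + (10−1)·3.4²]/(13+10−2) = 14.9385
t = (19.9 − 24.6)/√[14.9385·(1/13 + 1/10)] = -2.8910
df = n₁ + n₂ − 2 = 21
Two-sided p-value ≈ 0.009
Since p ≈ 0.009 < α = 0.02, reject H0; the data support H1.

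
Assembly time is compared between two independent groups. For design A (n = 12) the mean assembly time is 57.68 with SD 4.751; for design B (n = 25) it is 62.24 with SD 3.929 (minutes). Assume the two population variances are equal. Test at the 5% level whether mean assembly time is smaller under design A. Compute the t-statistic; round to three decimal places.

-3.088

Let group 1 = design A, group 2 = design B. H0: μ_1 = μ_2; H1: μ_1 < μ_2 (two-sample pooled-variance t-test, left-tailed).
s_p² = [(12−1)·4.751² + (25−1)·3.929²]/(12+25−2) = 17.6795
t = (57.68 − 62.24)/√[17.6795·(1/12 + 1/25)] = -3.088
df = n₁ + n₂ − 2 = 35
p-value = P(T ≤ -3.088) ≈ 0.0020
Since p ≈ 0.0020 < α = 0.05, reject H0; the evidence is statistically significant.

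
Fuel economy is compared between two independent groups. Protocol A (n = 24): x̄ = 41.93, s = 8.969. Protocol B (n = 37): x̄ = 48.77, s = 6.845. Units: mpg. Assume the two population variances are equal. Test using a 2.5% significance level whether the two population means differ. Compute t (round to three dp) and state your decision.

t = -3.371; reject H0

Let group 1 = protocol A, group 2 = protocol B. H0: μ_1 = μ_2; H1: μ_1 ≠ μ_2 (two-sample pooled-variance t-test, two-sided).
s_p² = [(24−1)·8.969² + (37−1)·6.845²]/(24+37−2) = 59.948
t = (41.93 − 48.77)/√[59.948·(1/24 + 1/37)] = -3.371
df = n₁ + n₂ − 2 = 59
Two-sided p-value ≈ 0.001
Since p ≈ 0.001 < α = 0.025, reject H0; the data support H1.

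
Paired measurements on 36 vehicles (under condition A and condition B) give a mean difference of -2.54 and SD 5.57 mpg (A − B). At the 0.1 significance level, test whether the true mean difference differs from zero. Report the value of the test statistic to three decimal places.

-2.736

H0: μ_d = 0; H1: μ_d ≠ 0 (paired t-test on the differences, two-sided).
t = d̄/(s_d/√n) = -2.54/(5.57/√36) = -2.736
df = n − 1 = 35
Two-sided p-value ≈ 0.0097
Since p ≈ 0.0097 < α = 0.1, reject H0; the evidence is statistically significant.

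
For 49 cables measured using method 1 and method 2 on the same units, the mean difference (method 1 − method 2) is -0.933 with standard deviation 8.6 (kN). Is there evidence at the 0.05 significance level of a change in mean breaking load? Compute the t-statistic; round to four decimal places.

H0: μ_d = 0; H1: μ_d ≠ 0 (paired t-test on the differences, two-sided).
t = d̄/(s_d/√n) = -0.933/(8.6/√49) = -0.7594
df = n − 1 = 48
Two-sided p-value ≈ 0.451
Since p ≈ 0.451 > α = 0.05, fail to reject H0; the evidence is not statistically significant.

-0.7594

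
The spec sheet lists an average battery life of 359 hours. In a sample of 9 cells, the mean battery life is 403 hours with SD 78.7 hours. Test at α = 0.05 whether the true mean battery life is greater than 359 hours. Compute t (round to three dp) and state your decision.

H0: μ = 359; H1: μ > 359 (one-sample t-test, right-tailed).
t = (x̄ − μ₀)/(s/√n) = (403 − 359)/(78.7/√9) = 1.677
df = n − 1 = 8
p-value = P(T ≥ 1.677) ≈ 0.066
Since p ≈ 0.066 > α = 0.05, fail to reject H0; the evidence is not statistically significant.

t = 1.677; fail to reject H0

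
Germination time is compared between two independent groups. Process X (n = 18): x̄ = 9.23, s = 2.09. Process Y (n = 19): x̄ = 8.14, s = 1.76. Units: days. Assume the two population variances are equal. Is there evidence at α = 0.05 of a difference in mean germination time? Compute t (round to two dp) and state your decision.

Let group 1 = process X, group 2 = process Y. H0: μ_1 = μ_2; H1: μ_1 ≠ μ_2 (two-sample pooled-variance t-test, two-sided).
s_p² = [(18−1)·2.09² + (19−1)·1.76²]/(18+19−2) = 3.7147
t = (9.23 − 8.14)/√[3.7147·(1/18 + 1/19)] = 1.72
df = n₁ + n₂ − 2 = 35
Two-sided p-value ≈ 0.094
Since p ≈ 0.094 > α = 0.05, fail to reject H0; the evidence is not statistically significant.

t = 1.72; fail to reject H0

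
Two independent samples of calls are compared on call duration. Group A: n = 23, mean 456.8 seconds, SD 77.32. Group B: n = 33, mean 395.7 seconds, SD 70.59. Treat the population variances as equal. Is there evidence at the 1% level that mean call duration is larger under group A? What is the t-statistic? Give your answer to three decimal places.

3.064

Let group 1 = group A, group 2 = group B. H0: μ_1 = μ_2; H1: μ_1 > μ_2 (two-sample pooled-variance t-test, right-tailed).
s_p² = [(23−1)·77.32² + (33−1)·70.59²]/(23+33−2) = 5388.5
t = (456.8 − 395.7)/√[5388.5·(1/23 + 1/33)] = 3.064
df = n₁ + n₂ − 2 = 54
p-value = P(T ≥ 3.064) ≈ 0.0017
Since p ≈ 0.0017 < α = 0.01, reject H0; the data support H1.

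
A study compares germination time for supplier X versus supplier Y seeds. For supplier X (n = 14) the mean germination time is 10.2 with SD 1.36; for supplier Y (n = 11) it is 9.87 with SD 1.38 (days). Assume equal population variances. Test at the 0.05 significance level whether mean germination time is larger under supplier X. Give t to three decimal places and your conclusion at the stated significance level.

Let group 1 = supplier X, group 2 = supplier Y. H0: μ_1 = μ_2; H1: μ_1 > μ_2 (two-sample pooled-variance t-test, right-tailed).
s_p² = [(14−1)·1.36² + (11−1)·1.38²]/(14+11−2) = 1.87343
t = (10.2 − 9.87)/√[1.87343·(1/14 + 1/11)] = 0.598
df = n₁ + n₂ − 2 = 23
p-value = P(T ≥ 0.598) ≈ 0.278
Since p ≈ 0.278 > α = 0.05, fail to reject H0; the evidence is not statistically significant.

t = 0.598; fail to reject H0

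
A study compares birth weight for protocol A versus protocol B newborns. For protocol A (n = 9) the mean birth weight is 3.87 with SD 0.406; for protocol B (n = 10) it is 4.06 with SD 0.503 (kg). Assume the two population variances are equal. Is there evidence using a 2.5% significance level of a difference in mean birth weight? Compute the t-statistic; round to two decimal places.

Let group 1 = protocol A, group 2 = protocol B. H0: μ_1 = μ_2; H1: μ_1 ≠ μ_2 (two-sample pooled-variance t-test, two-sided).
s_p² = [(9−1)·0.406² + (10−1)·0.503²]/(9+10−2) = 0.211516
t = (3.87 − 4.06)/√[0.211516·(1/9 + 1/10)] = -0.90
df = n₁ + n₂ − 2 = 17
Two-sided p-value ≈ 0.3811
Since p ≈ 0.3811 > α = 0.025, fail to reject H0; the evidence is not statistically significant.

-0.90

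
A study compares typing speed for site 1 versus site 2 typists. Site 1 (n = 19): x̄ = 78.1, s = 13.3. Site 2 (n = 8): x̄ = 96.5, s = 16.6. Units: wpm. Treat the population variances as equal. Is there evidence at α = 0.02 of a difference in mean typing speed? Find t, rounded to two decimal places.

-3.05

Let group 1 = site 1, group 2 = site 2. H0: μ_1 = μ_2; H1: μ_1 ≠ μ_2 (two-sample pooled-variance t-test, two-sided).
s_p² = [(19−1)·13.3² + (8−1)·16.6²]/(19+8−2) = 204.518
t = (78.1 − 96.5)/√[204.518·(1/19 + 1/8)] = -3.05
df = n₁ + n₂ − 2 = 25
Two-sided p-value ≈ 0.005
Since p ≈ 0.005 < α = 0.02, reject H0; the data support H1.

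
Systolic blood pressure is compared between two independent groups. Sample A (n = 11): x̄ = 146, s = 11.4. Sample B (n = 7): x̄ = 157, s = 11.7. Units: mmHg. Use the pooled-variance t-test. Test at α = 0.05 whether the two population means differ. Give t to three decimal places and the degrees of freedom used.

Let group 1 = sample A, group 2 = sample B. H0: μ_1 = μ_2; H1: μ_1 ≠ μ_2 (two-sample pooled-variance t-test, two-sided).
s_p² = [(11−1)·11.4² + (7−1)·11.7²]/(11+7−2) = 132.559
t = (146 − 157)/√[132.559·(1/11 + 1/7)] = -1.976
df = n₁ + n₂ − 2 = 16
Two-sided p-value ≈ 0.066
Since p ≈ 0.066 > α = 0.05, fail to reject H0; the evidence is not statistically significant.

t = -1.976, df = 16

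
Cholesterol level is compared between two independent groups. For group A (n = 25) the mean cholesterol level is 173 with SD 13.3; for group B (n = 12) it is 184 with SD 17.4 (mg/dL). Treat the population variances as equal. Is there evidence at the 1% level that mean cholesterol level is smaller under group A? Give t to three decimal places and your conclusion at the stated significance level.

Let group 1 = group A, group 2 = group B. H0: μ_1 = μ_2; H1: μ_1 < μ_2 (two-sample pooled-variance t-test, left-tailed).
s_p² = [(25−1)·13.3² + (12−1)·17.4²]/(25+12−2) = 216.449
t = (173 − 184)/√[216.449·(1/25 + 1/12)] = -2.129
df = n₁ + n₂ − 2 = 35
p-value = P(T ≤ -2.129) ≈ 0.0202
Since p ≈ 0.0202 > α = 0.01, fail to reject H0; the evidence is not statistically significant.

t = -2.129; fail to reject H0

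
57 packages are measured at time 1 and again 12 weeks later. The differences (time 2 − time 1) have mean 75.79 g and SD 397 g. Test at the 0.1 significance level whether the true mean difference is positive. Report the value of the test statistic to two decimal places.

1.44

H0: μ_d = 0; H1: μ_d > 0 (paired t-test on the differences, right-tailed).
t = d̄/(s_d/√n) = 75.79/(397/√57) = 1.44
df = n − 1 = 56
p-value = P(T ≥ 1.44) ≈ 0.078
Since p ≈ 0.078 < α = 0.1, reject H0; the data support H1.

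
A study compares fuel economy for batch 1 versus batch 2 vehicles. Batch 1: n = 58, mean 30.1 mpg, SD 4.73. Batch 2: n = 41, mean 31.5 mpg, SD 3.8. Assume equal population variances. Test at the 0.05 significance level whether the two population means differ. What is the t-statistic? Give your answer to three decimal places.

-1.570

Let group 1 = batch 1, group 2 = batch 2. H0: μ_1 = μ_2; H1: μ_1 ≠ μ_2 (two-sample pooled-variance t-test, two-sided).
s_p² = [(58−1)·4.73² + (41−1)·3.8²]/(58+41−2) = 19.1016
t = (30.1 − 31.5)/√[19.1016·(1/58 + 1/41)] = -1.570
df = n₁ + n₂ − 2 = 97
Two-sided p-value ≈ 0.1197
Since p ≈ 0.1197 > α = 0.05, fail to reject H0; the evidence is not statistically significant.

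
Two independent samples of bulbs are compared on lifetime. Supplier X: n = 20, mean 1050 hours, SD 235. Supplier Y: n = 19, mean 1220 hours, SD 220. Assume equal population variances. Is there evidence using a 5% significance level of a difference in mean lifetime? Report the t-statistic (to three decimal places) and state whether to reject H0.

Let group 1 = supplier X, group 2 = supplier Y. H0: μ_1 = μ_2; H1: μ_1 ≠ μ_2 (two-sample pooled-variance t-test, two-sided).
s_p² = [(20−1)·235² + (19−1)·220²]/(20+19−2) = 51904.7
t = (1050 − 1220)/√[51904.7·(1/20 + 1/19)] = -2.329
df = n₁ + n₂ − 2 = 37
Two-sided p-value ≈ 0.025
Since p ≈ 0.025 < α = 0.05, reject H0; the evidence is statistically significant.

t = -2.329; reject H0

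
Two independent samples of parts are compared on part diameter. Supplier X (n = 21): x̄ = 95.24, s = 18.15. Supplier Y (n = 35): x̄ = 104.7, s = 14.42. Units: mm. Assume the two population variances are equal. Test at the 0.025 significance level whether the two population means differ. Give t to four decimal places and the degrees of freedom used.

t = -2.1550, df = 54

Let group 1 = supplier X, group 2 = supplier Y. H0: μ_1 = μ_2; H1: μ_1 ≠ μ_2 (two-sample pooled-variance t-test, two-sided).
s_p² = [(21−1)·18.15² + (35−1)·14.42²]/(21+35−2) = 252.931
t = (95.24 − 104.7)/√[252.931·(1/21 + 1/35)] = -2.1550
df = n₁ + n₂ − 2 = 54
Two-sided p-value ≈ 0.036
Since p ≈ 0.036 > α = 0.025, fail to reject H0; the evidence is not statistically significant.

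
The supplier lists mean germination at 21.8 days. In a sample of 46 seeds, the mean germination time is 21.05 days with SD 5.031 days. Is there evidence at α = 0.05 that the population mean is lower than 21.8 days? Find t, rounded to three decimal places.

H0: μ = 21.8; H1: μ < 21.8 (one-sample t-test, left-tailed).
t = (x̄ − μ₀)/(s/√n) = (21.05 − 21.8)/(5.031/√46) = -1.011
df = n − 1 = 45
p-value = P(T ≤ -1.011) ≈ 0.1587
Since p ≈ 0.1587 > α = 0.05, fail to reject H0; the evidence is not statistically significant.

-1.011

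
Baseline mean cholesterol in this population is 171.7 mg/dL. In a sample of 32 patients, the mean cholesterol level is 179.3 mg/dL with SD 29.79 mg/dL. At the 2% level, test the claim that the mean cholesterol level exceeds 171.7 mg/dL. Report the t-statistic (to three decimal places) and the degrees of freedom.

H0: μ = 171.7; H1: μ > 171.7 (one-sample t-test, right-tailed).
t = (x̄ − μ₀)/(s/√n) = (179.3 − 171.7)/(29.79/√32) = 1.443
df = n − 1 = 31
p-value = P(T ≥ 1.443) ≈ 0.080
Since p ≈ 0.080 > α = 0.02, fail to reject H0; the data do not provide sufficient evidence against H0.

t = 1.443, df = 31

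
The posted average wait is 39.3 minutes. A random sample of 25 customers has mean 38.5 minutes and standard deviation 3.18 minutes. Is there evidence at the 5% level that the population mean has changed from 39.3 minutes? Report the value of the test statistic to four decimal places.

H0: μ = 39.3; H1: μ ≠ 39.3 (one-sample t-test, two-sided).
t = (x̄ − μ₀)/(s/√n) = (38.5 − 39.3)/(3.18/√25) = -1.2579
df = n − 1 = 24
Two-sided p-value ≈ 0.221
Since p ≈ 0.221 > α = 0.05, fail to reject H0; the evidence is not statistically significant.

-1.2579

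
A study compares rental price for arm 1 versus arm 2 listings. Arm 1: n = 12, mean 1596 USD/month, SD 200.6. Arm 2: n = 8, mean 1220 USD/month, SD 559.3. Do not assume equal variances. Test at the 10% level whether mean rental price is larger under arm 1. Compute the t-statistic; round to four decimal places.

Let group 1 = arm 1, group 2 = arm 2. H0: μ_1 = μ_2; H1: μ_1 > μ_2 (Welch's two-sample t-test, right-tailed).
t = (x̄_1 − x̄_2)/√(s_1²/n_1 + s_2²/n_2) = (1596 − 1220)/√(200.6²/12 + 559.3²/8) = 1.8248
Welch–Satterthwaite df ≈ 8.21
p-value = P(T ≥ 1.8248) ≈ 0.0523
Since p ≈ 0.0523 < α = 0.1, reject H0; the data support H1.

1.8248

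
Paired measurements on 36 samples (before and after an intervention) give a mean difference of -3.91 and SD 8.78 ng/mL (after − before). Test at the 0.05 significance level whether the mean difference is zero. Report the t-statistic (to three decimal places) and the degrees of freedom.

t = -2.672, df = 35

H0: μ_d = 0; H1: μ_d ≠ 0 (paired t-test on the differences, two-sided).
t = d̄/(s_d/√n) = -3.91/(8.78/√36) = -2.672
df = n − 1 = 35
Two-sided p-value ≈ 0.011
Since p ≈ 0.011 < α = 0.05, reject H0; the data support H1.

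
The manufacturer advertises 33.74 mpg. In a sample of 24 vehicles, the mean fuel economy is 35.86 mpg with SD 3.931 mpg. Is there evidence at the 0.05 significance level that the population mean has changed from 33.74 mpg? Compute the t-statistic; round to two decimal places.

2.64

H0: μ = 33.74; H1: μ ≠ 33.74 (one-sample t-test, two-sided).
t = (x̄ − μ₀)/(s/√n) = (35.86 − 33.74)/(3.931/√24) = 2.64
df = n − 1 = 23
Two-sided p-value ≈ 0.015
Since p ≈ 0.015 < α = 0.05, reject H0; the evidence is statistically significant.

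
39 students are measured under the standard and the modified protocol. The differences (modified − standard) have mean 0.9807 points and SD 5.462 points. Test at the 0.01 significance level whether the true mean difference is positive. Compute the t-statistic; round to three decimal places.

H0: μ_d = 0; H1: μ_d > 0 (paired t-test on the differences, right-tailed).
t = d̄/(s_d/√n) = 0.9807/(5.462/√39) = 1.121
df = n − 1 = 38
p-value = P(T ≥ 1.121) ≈ 0.135
Since p ≈ 0.135 > α = 0.01, fail to reject H0; the data do not provide sufficient evidence against H0.

1.121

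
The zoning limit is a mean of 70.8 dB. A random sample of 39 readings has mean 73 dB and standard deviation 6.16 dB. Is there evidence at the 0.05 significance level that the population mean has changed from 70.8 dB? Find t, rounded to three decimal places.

H0: μ = 70.8; H1: μ ≠ 70.8 (one-sample t-test, two-sided).
t = (x̄ − μ₀)/(s/√n) = (73 − 70.8)/(6.16/√39) = 2.230
df = n − 1 = 38
Two-sided p-value ≈ 0.032
Since p ≈ 0.032 < α = 0.05, reject H0; the data support H1.

2.230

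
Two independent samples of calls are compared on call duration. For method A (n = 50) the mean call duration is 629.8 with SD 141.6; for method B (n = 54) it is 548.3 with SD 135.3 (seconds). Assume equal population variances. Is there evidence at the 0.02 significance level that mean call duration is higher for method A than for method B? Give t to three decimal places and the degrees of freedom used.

t = 3.001, df = 102

Let group 1 = method A, group 2 = method B. H0: μ_1 = μ_2; H1: μ_1 > μ_2 (two-sample pooled-variance t-test, right-tailed).
s_p² = [(50−1)·141.6² + (54−1)·135.3²]/(50+54−2) = 19144.1
t = (629.8 − 548.3)/√[19144.1·(1/50 + 1/54)] = 3.001
df = n₁ + n₂ − 2 = 102
p-value = P(T ≥ 3.001) ≈ 0.0017
Since p ≈ 0.0017 < α = 0.02, reject H0; the evidence is statistically significant.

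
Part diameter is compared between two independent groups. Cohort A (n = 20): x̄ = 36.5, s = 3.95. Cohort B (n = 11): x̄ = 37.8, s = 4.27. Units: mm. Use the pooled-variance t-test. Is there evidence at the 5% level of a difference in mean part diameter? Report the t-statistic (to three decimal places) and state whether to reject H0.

t = -0.852; fail to reject H0

Let group 1 = cohort A, group 2 = cohort B. H0: μ_1 = μ_2; H1: μ_1 ≠ μ_2 (two-sample pooled-variance t-test, two-sided).
s_p² = [(20−1)·3.95² + (11−1)·4.27²]/(20+11−2) = 16.5095
t = (36.5 − 37.8)/√[16.5095·(1/20 + 1/11)] = -0.852
df = n₁ + n₂ − 2 = 29
Two-sided p-value ≈ 0.401
Since p ≈ 0.401 > α = 0.05, fail to reject H0; the evidence is not statistically significant.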